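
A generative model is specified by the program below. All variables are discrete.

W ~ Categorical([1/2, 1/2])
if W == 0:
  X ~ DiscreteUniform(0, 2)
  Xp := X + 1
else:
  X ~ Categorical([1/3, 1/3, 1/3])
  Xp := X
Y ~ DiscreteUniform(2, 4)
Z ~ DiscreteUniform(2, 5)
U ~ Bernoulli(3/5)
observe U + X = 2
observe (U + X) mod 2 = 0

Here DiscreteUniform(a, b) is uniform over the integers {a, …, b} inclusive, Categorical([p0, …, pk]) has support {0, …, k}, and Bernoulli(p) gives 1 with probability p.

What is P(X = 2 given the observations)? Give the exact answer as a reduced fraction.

Enumerate traces; 48 have nonzero weight after conditioning:
  (W=0, X=1, Y=2, Z=2, U=1) weight 1/120
  (W=0, X=1, Y=2, Z=3, U=1) weight 1/120
  (W=0, X=1, Y=2, Z=4, U=1) weight 1/120
  (W=0, X=1, Y=2, Z=5, U=1) weight 1/120
  (W=0, X=1, Y=3, Z=2, U=1) weight 1/120
  (W=0, X=1, Y=3, Z=3, U=1) weight 1/120
  (W=0, X=1, Y=3, Z=4, U=1) weight 1/120
  (W=0, X=1, Y=3, Z=5, U=1) weight 1/120
  (W=0, X=2, Y=2, Z=2, U=0) weight 1/180
  … 39 more
Group by X:
  weight(X=1) = 1/5
  weight(X=2) = 2/15
Total weight = 1/5 + 2/15 = 1/3
P(X=1 | obs) = 1/5 / 1/3 = 3/5
P(X=2 | obs) = 2/15 / 1/3 = 2/5

P(X = 2 | obs) = 2/5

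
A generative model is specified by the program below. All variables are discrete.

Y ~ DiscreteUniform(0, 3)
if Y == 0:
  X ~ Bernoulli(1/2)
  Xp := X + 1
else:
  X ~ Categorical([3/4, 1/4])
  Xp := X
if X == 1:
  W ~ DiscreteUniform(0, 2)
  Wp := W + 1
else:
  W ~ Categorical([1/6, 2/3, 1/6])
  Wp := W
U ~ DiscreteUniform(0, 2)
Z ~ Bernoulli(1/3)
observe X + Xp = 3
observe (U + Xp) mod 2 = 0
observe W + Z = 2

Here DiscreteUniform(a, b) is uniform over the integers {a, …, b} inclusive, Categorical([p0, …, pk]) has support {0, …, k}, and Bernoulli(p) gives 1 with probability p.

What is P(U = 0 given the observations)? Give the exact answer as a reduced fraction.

Enumerate traces; 4 have nonzero weight after conditioning:
  (Y=0, X=1, W=1, U=0, Z=1) weight 1/216
  (Y=0, X=1, W=1, U=2, Z=1) weight 1/216
  (Y=0, X=1, W=2, U=0, Z=0) weight 1/108
  (Y=0, X=1, W=2, U=2, Z=0) weight 1/108
Group by U:
  weight(U=0) = 1/72
  weight(U=2) = 1/72
Total weight = 1/72 + 1/72 = 1/36
P(U=0 | obs) = 1/72 / 1/36 = 1/2
P(U=2 | obs) = 1/72 / 1/36 = 1/2

P(U = 0 | obs) = 1/2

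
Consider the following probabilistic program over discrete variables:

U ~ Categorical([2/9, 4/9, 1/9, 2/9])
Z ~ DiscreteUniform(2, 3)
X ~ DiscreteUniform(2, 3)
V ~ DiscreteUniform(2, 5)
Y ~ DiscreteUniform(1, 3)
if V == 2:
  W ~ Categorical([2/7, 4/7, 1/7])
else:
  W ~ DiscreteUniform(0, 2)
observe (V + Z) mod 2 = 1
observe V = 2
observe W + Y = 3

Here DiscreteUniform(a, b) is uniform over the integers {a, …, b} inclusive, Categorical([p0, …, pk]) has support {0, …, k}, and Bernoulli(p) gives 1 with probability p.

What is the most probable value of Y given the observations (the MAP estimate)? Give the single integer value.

argmax_v P(Y = v | obs) = 2

Enumerate traces; 24 have nonzero weight after conditioning:
  (U=0, Z=3, X=2, V=2, Y=1, W=2) weight 1/1512
  (U=0, Z=3, X=2, V=2, Y=2, W=1) weight 1/378
  (U=0, Z=3, X=2, V=2, Y=3, W=0) weight 1/756
  (U=0, Z=3, X=3, V=2, Y=1, W=2) weight 1/1512
  (U=0, Z=3, X=3, V=2, Y=2, W=1) weight 1/378
  (U=0, Z=3, X=3, V=2, Y=3, W=0) weight 1/756
  (U=1, Z=3, X=2, V=2, Y=1, W=2) weight 1/756
  (U=1, Z=3, X=2, V=2, Y=2, W=1) weight 1/189
  … 16 more
Group by Y:
  weight(Y=1) = 1/168
  weight(Y=2) = 1/42
  weight(Y=3) = 1/84
Total weight = 1/168 + 1/42 + 1/84 = 1/24
P(Y=1 | obs) = 1/168 / 1/24 = 1/7
P(Y=2 | obs) = 1/42 / 1/24 = 4/7
P(Y=3 | obs) = 1/84 / 1/24 = 2/7
argmax = 2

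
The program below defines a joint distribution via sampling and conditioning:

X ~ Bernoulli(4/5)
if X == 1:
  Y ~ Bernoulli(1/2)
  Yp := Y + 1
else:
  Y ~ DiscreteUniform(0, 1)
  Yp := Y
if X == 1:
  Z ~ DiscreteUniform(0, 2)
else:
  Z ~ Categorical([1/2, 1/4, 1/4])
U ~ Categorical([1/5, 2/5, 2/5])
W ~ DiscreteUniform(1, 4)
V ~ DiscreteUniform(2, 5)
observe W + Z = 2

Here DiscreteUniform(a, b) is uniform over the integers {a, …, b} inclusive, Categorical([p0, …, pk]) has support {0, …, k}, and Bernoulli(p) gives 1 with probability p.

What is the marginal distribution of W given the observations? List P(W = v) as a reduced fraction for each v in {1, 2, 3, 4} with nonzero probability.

P(W=1) = 19/41, P(W=2) = 22/41

Enumerate traces; 96 have nonzero weight after conditioning:
  (X=0, Y=0, Z=0, U=0, W=2, V=2) weight 1/1600
  (X=0, Y=0, Z=0, U=0, W=2, V=3) weight 1/1600
  (X=0, Y=0, Z=0, U=0, W=2, V=4) weight 1/1600
  (X=0, Y=0, Z=0, U=0, W=2, V=5) weight 1/1600
  (X=0, Y=0, Z=0, U=1, W=2, V=2) weight 1/800
  (X=0, Y=0, Z=0, U=1, W=2, V=3) weight 1/800
  (X=0, Y=0, Z=0, U=1, W=2, V=4) weight 1/800
  (X=0, Y=0, Z=0, U=1, W=2, V=5) weight 1/800
  (X=0, Y=0, Z=1, U=0, W=1, V=2) weight 1/3200
  … 87 more
Group by W:
  weight(W=1) = 19/240
  weight(W=2) = 11/120
Total weight = 19/240 + 11/120 = 41/240
P(W=1 | obs) = 19/240 / 41/240 = 19/41
P(W=2 | obs) = 11/120 / 41/240 = 22/41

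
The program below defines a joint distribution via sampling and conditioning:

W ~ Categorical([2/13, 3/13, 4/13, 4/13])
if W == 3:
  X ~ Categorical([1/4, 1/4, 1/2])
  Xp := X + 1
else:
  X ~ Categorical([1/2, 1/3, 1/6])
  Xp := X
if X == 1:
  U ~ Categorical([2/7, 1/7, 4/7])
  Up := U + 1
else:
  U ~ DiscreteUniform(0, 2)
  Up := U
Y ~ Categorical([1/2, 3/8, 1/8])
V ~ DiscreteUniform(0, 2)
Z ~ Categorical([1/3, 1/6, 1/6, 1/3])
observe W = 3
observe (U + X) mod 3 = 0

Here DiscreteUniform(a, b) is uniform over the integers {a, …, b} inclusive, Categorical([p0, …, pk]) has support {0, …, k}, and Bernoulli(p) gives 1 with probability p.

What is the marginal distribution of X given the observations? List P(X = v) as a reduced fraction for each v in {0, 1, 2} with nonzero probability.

P(X=0) = 7/33, P(X=1) = 4/11, P(X=2) = 14/33

Enumerate traces; 108 have nonzero weight after conditioning:
  (W=3, X=0, U=0, Y=0, V=0, Z=0) weight 1/702
  (W=3, X=0, U=0, Y=0, V=0, Z=1) weight 1/1404
  (W=3, X=0, U=0, Y=0, V=0, Z=2) weight 1/1404
  (W=3, X=0, U=0, Y=0, V=0, Z=3) weight 1/702
  (W=3, X=0, U=0, Y=0, V=1, Z=0) weight 1/702
  (W=3, X=0, U=0, Y=0, V=1, Z=1) weight 1/1404
  (W=3, X=0, U=0, Y=0, V=1, Z=2) weight 1/1404
  (W=3, X=0, U=0, Y=0, V=1, Z=3) weight 1/702
  (W=3, X=1, U=2, Y=0, V=0, Z=0) weight 2/819
  (W=3, X=2, U=1, Y=0, V=0, Z=0) weight 1/351
  … 98 more
Group by X:
  weight(X=0) = 1/39
  weight(X=1) = 4/91
  weight(X=2) = 2/39
Total weight = 1/39 + 4/91 + 2/39 = 11/91
P(X=0 | obs) = 1/39 / 11/91 = 7/33
P(X=1 | obs) = 4/91 / 11/91 = 4/11
P(X=2 | obs) = 2/39 / 11/91 = 14/33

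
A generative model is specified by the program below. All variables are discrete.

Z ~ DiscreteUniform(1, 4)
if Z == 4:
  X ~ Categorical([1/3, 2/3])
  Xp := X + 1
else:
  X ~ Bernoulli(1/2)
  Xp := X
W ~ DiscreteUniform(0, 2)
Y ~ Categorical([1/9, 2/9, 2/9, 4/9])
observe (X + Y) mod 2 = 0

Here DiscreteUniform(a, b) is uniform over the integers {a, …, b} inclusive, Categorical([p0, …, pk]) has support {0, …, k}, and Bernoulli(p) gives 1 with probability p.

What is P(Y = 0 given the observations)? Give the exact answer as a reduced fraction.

P(Y = 0 | obs) = 11/111

Enumerate traces; 48 have nonzero weight after conditioning:
  (Z=1, X=0, W=0, Y=0) weight 1/216
  (Z=1, X=0, W=0, Y=2) weight 1/108
  (Z=1, X=0, W=1, Y=0) weight 1/216
  (Z=1, X=0, W=1, Y=2) weight 1/108
  (Z=1, X=0, W=2, Y=0) weight 1/216
  (Z=1, X=0, W=2, Y=2) weight 1/108
  (Z=1, X=1, W=0, Y=1) weight 1/108
  (Z=1, X=1, W=0, Y=3) weight 1/54
  … 40 more
Group by Y:
  weight(Y=0) = 11/216
  weight(Y=1) = 13/108
  weight(Y=2) = 11/108
  weight(Y=3) = 13/54
Total weight = 11/216 + 13/108 + 11/108 + 13/54 = 37/72
P(Y=0 | obs) = 11/216 / 37/72 = 11/111
P(Y=1 | obs) = 13/108 / 37/72 = 26/111
P(Y=2 | obs) = 11/108 / 37/72 = 22/111
P(Y=3 | obs) = 13/54 / 37/72 = 52/111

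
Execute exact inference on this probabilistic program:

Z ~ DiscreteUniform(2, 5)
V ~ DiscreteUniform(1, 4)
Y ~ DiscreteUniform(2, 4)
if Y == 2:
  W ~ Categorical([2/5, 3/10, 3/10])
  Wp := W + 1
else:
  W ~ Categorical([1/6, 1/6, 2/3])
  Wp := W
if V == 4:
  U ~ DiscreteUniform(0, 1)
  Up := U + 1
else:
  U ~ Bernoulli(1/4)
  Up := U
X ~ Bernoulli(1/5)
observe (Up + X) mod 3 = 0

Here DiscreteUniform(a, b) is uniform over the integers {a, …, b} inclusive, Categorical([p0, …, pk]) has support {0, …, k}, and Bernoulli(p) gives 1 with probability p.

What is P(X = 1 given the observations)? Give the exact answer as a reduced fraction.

P(X = 1 | obs) = 1/19

Enumerate traces; 144 have nonzero weight after conditioning:
  (Z=2, V=1, Y=2, W=0, U=0, X=0) weight 1/200
  (Z=2, V=1, Y=2, W=1, U=0, X=0) weight 3/800
  (Z=2, V=1, Y=2, W=2, U=0, X=0) weight 3/800
  (Z=2, V=1, Y=3, W=0, U=0, X=0) weight 1/480
  (Z=2, V=1, Y=3, W=1, U=0, X=0) weight 1/480
  (Z=2, V=1, Y=3, W=2, U=0, X=0) weight 1/120
  (Z=2, V=1, Y=4, W=0, U=0, X=0) weight 1/480
  (Z=2, V=1, Y=4, W=1, U=0, X=0) weight 1/480
  (Z=2, V=4, Y=2, W=0, U=1, X=1) weight 1/1200
  … 135 more
Group by X:
  weight(X=0) = 9/20
  weight(X=1) = 1/40
Total weight = 9/20 + 1/40 = 19/40
P(X=0 | obs) = 9/20 / 19/40 = 18/19
P(X=1 | obs) = 1/40 / 19/40 = 1/19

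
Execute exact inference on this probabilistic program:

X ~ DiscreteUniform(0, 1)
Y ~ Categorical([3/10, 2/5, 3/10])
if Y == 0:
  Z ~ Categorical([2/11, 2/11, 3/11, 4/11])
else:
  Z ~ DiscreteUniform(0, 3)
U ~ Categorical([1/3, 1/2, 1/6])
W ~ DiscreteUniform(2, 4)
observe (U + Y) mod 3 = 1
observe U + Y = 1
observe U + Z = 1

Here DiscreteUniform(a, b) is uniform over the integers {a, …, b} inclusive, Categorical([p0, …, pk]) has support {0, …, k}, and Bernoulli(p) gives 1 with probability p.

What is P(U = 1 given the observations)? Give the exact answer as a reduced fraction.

P(U = 1 | obs) = 9/20

Enumerate traces; 12 have nonzero weight after conditioning:
  (X=0, Y=0, Z=0, U=1, W=2) weight 1/220
  (X=0, Y=0, Z=0, U=1, W=3) weight 1/220
  (X=0, Y=0, Z=0, U=1, W=4) weight 1/220
  (X=0, Y=1, Z=1, U=0, W=2) weight 1/180
  (X=0, Y=1, Z=1, U=0, W=3) weight 1/180
  (X=0, Y=1, Z=1, U=0, W=4) weight 1/180
  (X=1, Y=0, Z=0, U=1, W=2) weight 1/220
  (X=1, Y=0, Z=0, U=1, W=3) weight 1/220
  … 4 more
Group by U:
  weight(U=0) = 1/30
  weight(U=1) = 3/110
Total weight = 1/30 + 3/110 = 2/33
P(U=0 | obs) = 1/30 / 2/33 = 11/20
P(U=1 | obs) = 3/110 / 2/33 = 9/20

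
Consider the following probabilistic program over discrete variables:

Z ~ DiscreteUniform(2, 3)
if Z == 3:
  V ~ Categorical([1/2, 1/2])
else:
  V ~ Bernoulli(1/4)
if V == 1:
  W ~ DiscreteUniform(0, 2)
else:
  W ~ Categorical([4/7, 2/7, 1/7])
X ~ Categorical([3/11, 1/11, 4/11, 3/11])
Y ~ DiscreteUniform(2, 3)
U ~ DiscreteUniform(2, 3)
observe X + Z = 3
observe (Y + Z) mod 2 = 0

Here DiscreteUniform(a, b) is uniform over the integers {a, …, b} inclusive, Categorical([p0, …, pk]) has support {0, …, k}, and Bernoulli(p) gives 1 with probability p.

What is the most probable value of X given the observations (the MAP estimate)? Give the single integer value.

argmax_v P(X = v | obs) = 0

Enumerate traces; 24 have nonzero weight after conditioning:
  (Z=2, V=0, W=0, X=1, Y=2, U=2) weight 3/616
  (Z=2, V=0, W=0, X=1, Y=2, U=3) weight 3/616
  (Z=2, V=0, W=1, X=1, Y=2, U=2) weight 3/1232
  (Z=2, V=0, W=1, X=1, Y=2, U=3) weight 3/1232
  (Z=2, V=0, W=2, X=1, Y=2, U=2) weight 3/2464
  (Z=2, V=0, W=2, X=1, Y=2, U=3) weight 3/2464
  (Z=2, V=1, W=0, X=1, Y=2, U=2) weight 1/1056
  (Z=2, V=1, W=0, X=1, Y=2, U=3) weight 1/1056
  (Z=3, V=0, W=0, X=0, Y=3, U=2) weight 3/308
  … 15 more
Group by X:
  weight(X=0) = 3/44
  weight(X=1) = 1/44
Total weight = 3/44 + 1/44 = 1/11
P(X=0 | obs) = 3/44 / 1/11 = 3/4
P(X=1 | obs) = 1/44 / 1/11 = 1/4
argmax = 0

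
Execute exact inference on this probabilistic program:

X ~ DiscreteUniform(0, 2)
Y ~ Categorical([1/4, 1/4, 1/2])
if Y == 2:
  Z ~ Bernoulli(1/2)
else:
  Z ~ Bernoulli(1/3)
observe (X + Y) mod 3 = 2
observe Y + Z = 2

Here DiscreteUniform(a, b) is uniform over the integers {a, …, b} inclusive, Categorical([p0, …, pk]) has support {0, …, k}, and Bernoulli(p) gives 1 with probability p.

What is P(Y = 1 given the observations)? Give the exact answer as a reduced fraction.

P(Y = 1 | obs) = 1/4

Enumerate traces; 2 have nonzero weight after conditioning:
  (X=0, Y=2, Z=0) weight 1/12
  (X=1, Y=1, Z=1) weight 1/36
Group by Y:
  weight(Y=1) = 1/36
  weight(Y=2) = 1/12
Total weight = 1/36 + 1/12 = 1/9
P(Y=1 | obs) = 1/36 / 1/9 = 1/4
P(Y=2 | obs) = 1/12 / 1/9 = 3/4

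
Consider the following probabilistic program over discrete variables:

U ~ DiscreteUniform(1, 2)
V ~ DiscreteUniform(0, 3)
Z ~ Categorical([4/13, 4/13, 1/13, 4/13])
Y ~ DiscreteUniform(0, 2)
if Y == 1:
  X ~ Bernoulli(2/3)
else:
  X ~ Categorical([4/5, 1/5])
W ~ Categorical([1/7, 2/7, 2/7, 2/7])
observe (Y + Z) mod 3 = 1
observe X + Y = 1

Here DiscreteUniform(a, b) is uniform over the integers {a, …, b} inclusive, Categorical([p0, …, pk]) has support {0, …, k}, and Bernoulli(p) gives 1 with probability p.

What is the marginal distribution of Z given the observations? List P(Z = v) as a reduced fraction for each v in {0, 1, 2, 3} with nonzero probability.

Enumerate traces; 96 have nonzero weight after conditioning:
  (U=1, V=0, Z=0, Y=1, X=0, W=0) weight 1/1638
  (U=1, V=0, Z=0, Y=1, X=0, W=1) weight 1/819
  (U=1, V=0, Z=0, Y=1, X=0, W=2) weight 1/819
  (U=1, V=0, Z=0, Y=1, X=0, W=3) weight 1/819
  (U=1, V=0, Z=1, Y=0, X=1, W=0) weight 1/2730
  (U=1, V=0, Z=1, Y=0, X=1, W=1) weight 1/1365
  (U=1, V=0, Z=1, Y=0, X=1, W=2) weight 1/1365
  (U=1, V=0, Z=1, Y=0, X=1, W=3) weight 1/1365
  (U=1, V=0, Z=3, Y=1, X=0, W=0) weight 1/1638
  … 87 more
Group by Z:
  weight(Z=0) = 4/117
  weight(Z=1) = 4/195
  weight(Z=3) = 4/117
Total weight = 4/117 + 4/195 + 4/117 = 4/45
P(Z=0 | obs) = 4/117 / 4/45 = 5/13
P(Z=1 | obs) = 4/195 / 4/45 = 3/13
P(Z=3 | obs) = 4/117 / 4/45 = 5/13

P(Z=0) = 5/13, P(Z=1) = 3/13, P(Z=3) = 5/13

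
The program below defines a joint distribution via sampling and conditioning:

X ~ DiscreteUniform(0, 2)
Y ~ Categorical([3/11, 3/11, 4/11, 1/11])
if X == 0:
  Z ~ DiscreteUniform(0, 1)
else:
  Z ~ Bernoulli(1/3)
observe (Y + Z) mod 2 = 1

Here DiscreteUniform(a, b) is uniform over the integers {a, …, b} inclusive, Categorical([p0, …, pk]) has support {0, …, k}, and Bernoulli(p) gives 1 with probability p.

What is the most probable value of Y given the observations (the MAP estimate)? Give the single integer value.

Enumerate traces; 12 have nonzero weight after conditioning:
  (X=0, Y=0, Z=1) weight 1/22
  (X=0, Y=1, Z=0) weight 1/22
  (X=0, Y=2, Z=1) weight 2/33
  (X=0, Y=3, Z=0) weight 1/66
  (X=1, Y=0, Z=1) weight 1/33
  (X=1, Y=1, Z=0) weight 2/33
  (X=1, Y=2, Z=1) weight 4/99
  (X=1, Y=3, Z=0) weight 2/99
  … 4 more
Group by Y:
  weight(Y=0) = 7/66
  weight(Y=1) = 1/6
  weight(Y=2) = 14/99
  weight(Y=3) = 1/18
Total weight = 7/66 + 1/6 + 14/99 + 1/18 = 31/66
P(Y=0 | obs) = 7/66 / 31/66 = 7/31
P(Y=1 | obs) = 1/6 / 31/66 = 11/31
P(Y=2 | obs) = 14/99 / 31/66 = 28/93
P(Y=3 | obs) = 1/18 / 31/66 = 11/93
argmax = 1

argmax_v P(Y = v | obs) = 1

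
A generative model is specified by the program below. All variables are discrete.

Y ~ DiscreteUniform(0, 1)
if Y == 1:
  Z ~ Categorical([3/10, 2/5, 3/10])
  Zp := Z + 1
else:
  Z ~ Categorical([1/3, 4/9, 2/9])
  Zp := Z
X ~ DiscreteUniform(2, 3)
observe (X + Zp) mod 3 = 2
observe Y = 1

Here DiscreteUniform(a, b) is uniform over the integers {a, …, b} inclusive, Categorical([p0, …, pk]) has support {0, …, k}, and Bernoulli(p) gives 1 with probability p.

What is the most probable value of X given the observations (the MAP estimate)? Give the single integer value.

argmax_v P(X = v | obs) = 3

Enumerate traces; 2 have nonzero weight after conditioning:
  (Y=1, Z=1, X=3) weight 1/10
  (Y=1, Z=2, X=2) weight 3/40
Group by X:
  weight(X=2) = 3/40
  weight(X=3) = 1/10
Total weight = 3/40 + 1/10 = 7/40
P(X=2 | obs) = 3/40 / 7/40 = 3/7
P(X=3 | obs) = 1/10 / 7/40 = 4/7
argmax = 3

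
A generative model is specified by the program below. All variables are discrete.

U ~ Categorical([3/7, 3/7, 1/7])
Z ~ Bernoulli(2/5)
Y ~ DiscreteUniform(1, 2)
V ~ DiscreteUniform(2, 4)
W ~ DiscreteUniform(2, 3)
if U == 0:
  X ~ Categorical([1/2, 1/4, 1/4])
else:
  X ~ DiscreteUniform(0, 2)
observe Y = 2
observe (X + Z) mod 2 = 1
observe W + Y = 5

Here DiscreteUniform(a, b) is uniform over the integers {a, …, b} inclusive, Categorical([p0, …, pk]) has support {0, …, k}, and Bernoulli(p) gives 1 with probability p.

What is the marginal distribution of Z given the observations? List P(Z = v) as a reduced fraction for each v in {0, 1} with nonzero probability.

Enumerate traces; 27 have nonzero weight after conditioning:
  (U=0, Z=0, Y=2, V=2, W=3, X=1) weight 3/560
  (U=0, Z=0, Y=2, V=3, W=3, X=1) weight 3/560
  (U=0, Z=0, Y=2, V=4, W=3, X=1) weight 3/560
  (U=0, Z=1, Y=2, V=2, W=3, X=0) weight 1/140
  (U=0, Z=1, Y=2, V=2, W=3, X=2) weight 1/280
  (U=0, Z=1, Y=2, V=3, W=3, X=0) weight 1/140
  (U=0, Z=1, Y=2, V=3, W=3, X=2) weight 1/280
  (U=0, Z=1, Y=2, V=4, W=3, X=0) weight 1/140
  … 19 more
Group by Z:
  weight(Z=0) = 5/112
  weight(Z=1) = 59/840
Total weight = 5/112 + 59/840 = 193/1680
P(Z=0 | obs) = 5/112 / 193/1680 = 75/193
P(Z=1 | obs) = 59/840 / 193/1680 = 118/193

P(Z=0) = 75/193, P(Z=1) = 118/193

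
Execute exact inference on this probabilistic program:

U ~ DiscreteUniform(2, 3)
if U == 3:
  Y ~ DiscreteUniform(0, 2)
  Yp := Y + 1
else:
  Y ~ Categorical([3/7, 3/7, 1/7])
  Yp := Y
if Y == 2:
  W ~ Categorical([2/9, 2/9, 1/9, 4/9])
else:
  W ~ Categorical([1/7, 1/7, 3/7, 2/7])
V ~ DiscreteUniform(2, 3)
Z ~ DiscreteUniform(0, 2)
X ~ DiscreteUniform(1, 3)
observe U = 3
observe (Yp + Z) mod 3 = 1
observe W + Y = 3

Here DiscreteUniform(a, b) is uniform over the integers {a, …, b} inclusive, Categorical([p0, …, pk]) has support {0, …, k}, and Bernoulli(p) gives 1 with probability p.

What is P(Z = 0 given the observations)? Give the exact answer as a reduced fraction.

P(Z = 0 | obs) = 18/59

Enumerate traces; 18 have nonzero weight after conditioning:
  (U=3, Y=0, W=3, V=2, Z=0, X=1) weight 1/378
  (U=3, Y=0, W=3, V=2, Z=0, X=2) weight 1/378
  (U=3, Y=0, W=3, V=2, Z=0, X=3) weight 1/378
  (U=3, Y=0, W=3, V=3, Z=0, X=1) weight 1/378
  (U=3, Y=0, W=3, V=3, Z=0, X=2) weight 1/378
  (U=3, Y=0, W=3, V=3, Z=0, X=3) weight 1/378
  (U=3, Y=1, W=2, V=2, Z=2, X=1) weight 1/252
  (U=3, Y=1, W=2, V=2, Z=2, X=2) weight 1/252
  (U=3, Y=2, W=1, V=2, Z=1, X=1) weight 1/486
  … 9 more
Group by Z:
  weight(Z=0) = 1/63
  weight(Z=1) = 1/81
  weight(Z=2) = 1/42
Total weight = 1/63 + 1/81 + 1/42 = 59/1134
P(Z=0 | obs) = 1/63 / 59/1134 = 18/59
P(Z=1 | obs) = 1/81 / 59/1134 = 14/59
P(Z=2 | obs) = 1/42 / 59/1134 = 27/59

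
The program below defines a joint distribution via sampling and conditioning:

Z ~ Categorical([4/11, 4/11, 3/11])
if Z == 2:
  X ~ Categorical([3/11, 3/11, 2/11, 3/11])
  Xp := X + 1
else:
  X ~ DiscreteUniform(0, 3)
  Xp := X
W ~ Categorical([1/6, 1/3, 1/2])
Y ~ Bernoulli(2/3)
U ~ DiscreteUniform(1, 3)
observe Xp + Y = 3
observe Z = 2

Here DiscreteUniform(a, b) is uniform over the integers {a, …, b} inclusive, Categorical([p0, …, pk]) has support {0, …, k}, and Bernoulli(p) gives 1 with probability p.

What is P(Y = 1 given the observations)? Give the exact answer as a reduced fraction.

Enumerate traces; 18 have nonzero weight after conditioning:
  (Z=2, X=1, W=0, Y=1, U=1) weight 1/363
  (Z=2, X=1, W=0, Y=1, U=2) weight 1/363
  (Z=2, X=1, W=0, Y=1, U=3) weight 1/363
  (Z=2, X=1, W=1, Y=1, U=1) weight 2/363
  (Z=2, X=1, W=1, Y=1, U=2) weight 2/363
  (Z=2, X=1, W=1, Y=1, U=3) weight 2/363
  (Z=2, X=1, W=2, Y=1, U=1) weight 1/121
  (Z=2, X=1, W=2, Y=1, U=2) weight 1/121
  (Z=2, X=2, W=0, Y=0, U=1) weight 1/1089
  … 9 more
Group by Y:
  weight(Y=0) = 2/121
  weight(Y=1) = 6/121
Total weight = 2/121 + 6/121 = 8/121
P(Y=0 | obs) = 2/121 / 8/121 = 1/4
P(Y=1 | obs) = 6/121 / 8/121 = 3/4

P(Y = 1 | obs) = 3/4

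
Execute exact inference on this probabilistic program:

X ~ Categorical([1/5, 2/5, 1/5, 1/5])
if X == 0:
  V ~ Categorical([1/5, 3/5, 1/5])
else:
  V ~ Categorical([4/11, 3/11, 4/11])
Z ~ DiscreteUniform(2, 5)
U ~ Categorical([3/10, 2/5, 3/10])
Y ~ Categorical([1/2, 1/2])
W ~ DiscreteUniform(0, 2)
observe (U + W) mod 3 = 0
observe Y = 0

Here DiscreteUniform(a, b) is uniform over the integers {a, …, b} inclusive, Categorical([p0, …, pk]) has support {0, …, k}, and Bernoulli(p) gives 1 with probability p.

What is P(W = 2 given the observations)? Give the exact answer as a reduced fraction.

P(W = 2 | obs) = 2/5

Enumerate traces; 144 have nonzero weight after conditioning:
  (X=0, V=0, Z=2, U=0, Y=0, W=0) weight 1/2000
  (X=0, V=0, Z=2, U=1, Y=0, W=2) weight 1/1500
  (X=0, V=0, Z=2, U=2, Y=0, W=1) weight 1/2000
  (X=0, V=0, Z=3, U=0, Y=0, W=0) weight 1/2000
  (X=0, V=0, Z=3, U=1, Y=0, W=2) weight 1/1500
  (X=0, V=0, Z=3, U=2, Y=0, W=1) weight 1/2000
  (X=0, V=0, Z=4, U=0, Y=0, W=0) weight 1/2000
  (X=0, V=0, Z=4, U=1, Y=0, W=2) weight 1/1500
  … 136 more
Group by W:
  weight(W=0) = 1/20
  weight(W=1) = 1/20
  weight(W=2) = 1/15
Total weight = 1/20 + 1/20 + 1/15 = 1/6
P(W=0 | obs) = 1/20 / 1/6 = 3/10
P(W=1 | obs) = 1/20 / 1/6 = 3/10
P(W=2 | obs) = 1/15 / 1/6 = 2/5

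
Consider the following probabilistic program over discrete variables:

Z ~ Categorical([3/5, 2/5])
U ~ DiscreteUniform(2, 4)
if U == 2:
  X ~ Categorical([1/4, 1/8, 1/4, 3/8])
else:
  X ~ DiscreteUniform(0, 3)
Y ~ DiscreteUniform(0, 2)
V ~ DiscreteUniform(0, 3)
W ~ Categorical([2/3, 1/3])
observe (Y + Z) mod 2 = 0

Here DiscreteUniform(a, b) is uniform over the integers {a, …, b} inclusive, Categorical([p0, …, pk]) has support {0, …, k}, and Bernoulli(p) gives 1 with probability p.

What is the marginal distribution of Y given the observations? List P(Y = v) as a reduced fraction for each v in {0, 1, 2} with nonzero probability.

P(Y=0) = 3/8, P(Y=1) = 1/4, P(Y=2) = 3/8

Enumerate traces; 288 have nonzero weight after conditioning:
  (Z=0, U=2, X=0, Y=0, V=0, W=0) weight 1/360
  (Z=0, U=2, X=0, Y=0, V=0, W=1) weight 1/720
  (Z=0, U=2, X=0, Y=0, V=1, W=0) weight 1/360
  (Z=0, U=2, X=0, Y=0, V=1, W=1) weight 1/720
  (Z=0, U=2, X=0, Y=0, V=2, W=0) weight 1/360
  (Z=0, U=2, X=0, Y=0, V=2, W=1) weight 1/720
  (Z=0, U=2, X=0, Y=0, V=3, W=0) weight 1/360
  (Z=0, U=2, X=0, Y=0, V=3, W=1) weight 1/720
  (Z=0, U=2, X=0, Y=2, V=0, W=0) weight 1/360
  (Z=1, U=2, X=0, Y=1, V=0, W=0) weight 1/540
  … 278 more
Group by Y:
  weight(Y=0) = 1/5
  weight(Y=1) = 2/15
  weight(Y=2) = 1/5
Total weight = 1/5 + 2/15 + 1/5 = 8/15
P(Y=0 | obs) = 1/5 / 8/15 = 3/8
P(Y=1 | obs) = 2/15 / 8/15 = 1/4
P(Y=2 | obs) = 1/5 / 8/15 = 3/8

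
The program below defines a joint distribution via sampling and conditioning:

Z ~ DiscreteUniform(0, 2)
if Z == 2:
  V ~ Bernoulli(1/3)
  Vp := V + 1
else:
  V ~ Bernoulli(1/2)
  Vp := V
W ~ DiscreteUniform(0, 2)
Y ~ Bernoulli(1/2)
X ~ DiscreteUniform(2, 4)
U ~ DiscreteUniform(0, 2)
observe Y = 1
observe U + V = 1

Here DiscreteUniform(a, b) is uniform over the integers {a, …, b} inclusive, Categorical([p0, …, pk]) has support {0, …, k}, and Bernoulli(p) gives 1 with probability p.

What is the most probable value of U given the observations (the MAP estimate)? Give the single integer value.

argmax_v P(U = v | obs) = 1

Enumerate traces; 54 have nonzero weight after conditioning:
  (Z=0, V=0, W=0, Y=1, X=2, U=1) weight 1/324
  (Z=0, V=0, W=0, Y=1, X=3, U=1) weight 1/324
  (Z=0, V=0, W=0, Y=1, X=4, U=1) weight 1/324
  (Z=0, V=0, W=1, Y=1, X=2, U=1) weight 1/324
  (Z=0, V=0, W=1, Y=1, X=3, U=1) weight 1/324
  (Z=0, V=0, W=1, Y=1, X=4, U=1) weight 1/324
  (Z=0, V=0, W=2, Y=1, X=2, U=1) weight 1/324
  (Z=0, V=0, W=2, Y=1, X=3, U=1) weight 1/324
  (Z=0, V=1, W=0, Y=1, X=2, U=0) weight 1/324
  … 45 more
Group by U:
  weight(U=0) = 2/27
  weight(U=1) = 5/54
Total weight = 2/27 + 5/54 = 1/6
P(U=0 | obs) = 2/27 / 1/6 = 4/9
P(U=1 | obs) = 5/54 / 1/6 = 5/9
argmax = 1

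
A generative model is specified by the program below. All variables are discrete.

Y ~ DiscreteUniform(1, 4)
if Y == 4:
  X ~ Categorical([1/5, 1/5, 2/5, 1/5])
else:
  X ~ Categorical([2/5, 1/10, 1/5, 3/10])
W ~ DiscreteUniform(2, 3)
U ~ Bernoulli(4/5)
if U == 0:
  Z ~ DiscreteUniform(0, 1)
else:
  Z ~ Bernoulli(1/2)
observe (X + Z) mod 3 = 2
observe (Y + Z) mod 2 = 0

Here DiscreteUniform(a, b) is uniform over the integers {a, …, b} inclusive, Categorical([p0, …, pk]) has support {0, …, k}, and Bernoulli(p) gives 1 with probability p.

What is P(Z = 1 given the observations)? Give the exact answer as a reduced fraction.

P(Z = 1 | obs) = 1/4

Enumerate traces; 16 have nonzero weight after conditioning:
  (Y=1, X=1, W=2, U=0, Z=1) weight 1/800
  (Y=1, X=1, W=2, U=1, Z=1) weight 1/200
  (Y=1, X=1, W=3, U=0, Z=1) weight 1/800
  (Y=1, X=1, W=3, U=1, Z=1) weight 1/200
  (Y=2, X=2, W=2, U=0, Z=0) weight 1/400
  (Y=2, X=2, W=2, U=1, Z=0) weight 1/100
  (Y=2, X=2, W=3, U=0, Z=0) weight 1/400
  (Y=2, X=2, W=3, U=1, Z=0) weight 1/100
  … 8 more
Group by Z:
  weight(Z=0) = 3/40
  weight(Z=1) = 1/40
Total weight = 3/40 + 1/40 = 1/10
P(Z=0 | obs) = 3/40 / 1/10 = 3/4
P(Z=1 | obs) = 1/40 / 1/10 = 1/4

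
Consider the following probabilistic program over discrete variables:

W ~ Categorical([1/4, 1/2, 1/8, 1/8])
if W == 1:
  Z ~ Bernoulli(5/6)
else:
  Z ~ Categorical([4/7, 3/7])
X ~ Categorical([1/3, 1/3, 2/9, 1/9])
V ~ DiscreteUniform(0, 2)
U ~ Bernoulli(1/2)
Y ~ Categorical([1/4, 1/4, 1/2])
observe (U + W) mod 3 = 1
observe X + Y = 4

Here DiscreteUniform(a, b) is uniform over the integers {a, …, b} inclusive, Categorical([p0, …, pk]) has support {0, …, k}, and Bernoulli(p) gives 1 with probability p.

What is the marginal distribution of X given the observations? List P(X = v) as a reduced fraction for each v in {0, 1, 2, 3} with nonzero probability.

Enumerate traces; 36 have nonzero weight after conditioning:
  (W=0, Z=0, X=2, V=0, U=1, Y=2) weight 1/378
  (W=0, Z=0, X=2, V=1, U=1, Y=2) weight 1/378
  (W=0, Z=0, X=2, V=2, U=1, Y=2) weight 1/378
  (W=0, Z=0, X=3, V=0, U=1, Y=1) weight 1/1512
  (W=0, Z=0, X=3, V=1, U=1, Y=1) weight 1/1512
  (W=0, Z=0, X=3, V=2, U=1, Y=1) weight 1/1512
  (W=0, Z=1, X=2, V=0, U=1, Y=2) weight 1/504
  (W=0, Z=1, X=2, V=1, U=1, Y=2) weight 1/504
  … 28 more
Group by X:
  weight(X=2) = 7/144
  weight(X=3) = 7/576
Total weight = 7/144 + 7/576 = 35/576
P(X=2 | obs) = 7/144 / 35/576 = 4/5
P(X=3 | obs) = 7/576 / 35/576 = 1/5

P(X=2) = 4/5, P(X=3) = 1/5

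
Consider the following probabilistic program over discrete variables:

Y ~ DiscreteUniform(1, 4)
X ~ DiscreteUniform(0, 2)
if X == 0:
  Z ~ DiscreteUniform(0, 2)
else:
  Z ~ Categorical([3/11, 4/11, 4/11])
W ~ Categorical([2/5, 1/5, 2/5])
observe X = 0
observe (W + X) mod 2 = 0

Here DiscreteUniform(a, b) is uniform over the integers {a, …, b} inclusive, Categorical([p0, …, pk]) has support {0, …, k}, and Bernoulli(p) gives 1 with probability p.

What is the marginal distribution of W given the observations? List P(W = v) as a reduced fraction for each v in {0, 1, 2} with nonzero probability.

P(W=0) = 1/2, P(W=2) = 1/2

Enumerate traces; 24 have nonzero weight after conditioning:
  (Y=1, X=0, Z=0, W=0) weight 1/90
  (Y=1, X=0, Z=0, W=2) weight 1/90
  (Y=1, X=0, Z=1, W=0) weight 1/90
  (Y=1, X=0, Z=1, W=2) weight 1/90
  (Y=1, X=0, Z=2, W=0) weight 1/90
  (Y=1, X=0, Z=2, W=2) weight 1/90
  (Y=2, X=0, Z=0, W=0) weight 1/90
  (Y=2, X=0, Z=0, W=2) weight 1/90
  … 16 more
Group by W:
  weight(W=0) = 2/15
  weight(W=2) = 2/15
Total weight = 2/15 + 2/15 = 4/15
P(W=0 | obs) = 2/15 / 4/15 = 1/2
P(W=2 | obs) = 2/15 / 4/15 = 1/2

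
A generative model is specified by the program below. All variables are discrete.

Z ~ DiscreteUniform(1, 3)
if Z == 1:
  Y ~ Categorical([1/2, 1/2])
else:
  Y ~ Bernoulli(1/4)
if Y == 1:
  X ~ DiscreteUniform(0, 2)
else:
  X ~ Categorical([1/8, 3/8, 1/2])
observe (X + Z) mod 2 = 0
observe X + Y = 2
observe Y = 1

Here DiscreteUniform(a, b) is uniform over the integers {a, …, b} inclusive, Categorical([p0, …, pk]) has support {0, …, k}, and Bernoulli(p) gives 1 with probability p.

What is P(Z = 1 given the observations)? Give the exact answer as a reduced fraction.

Enumerate traces; 2 have nonzero weight after conditioning:
  (Z=1, Y=1, X=1) weight 1/18
  (Z=3, Y=1, X=1) weight 1/36
Group by Z:
  weight(Z=1) = 1/18
  weight(Z=3) = 1/36
Total weight = 1/18 + 1/36 = 1/12
P(Z=1 | obs) = 1/18 / 1/12 = 2/3
P(Z=3 | obs) = 1/36 / 1/12 = 1/3

P(Z = 1 | obs) = 2/3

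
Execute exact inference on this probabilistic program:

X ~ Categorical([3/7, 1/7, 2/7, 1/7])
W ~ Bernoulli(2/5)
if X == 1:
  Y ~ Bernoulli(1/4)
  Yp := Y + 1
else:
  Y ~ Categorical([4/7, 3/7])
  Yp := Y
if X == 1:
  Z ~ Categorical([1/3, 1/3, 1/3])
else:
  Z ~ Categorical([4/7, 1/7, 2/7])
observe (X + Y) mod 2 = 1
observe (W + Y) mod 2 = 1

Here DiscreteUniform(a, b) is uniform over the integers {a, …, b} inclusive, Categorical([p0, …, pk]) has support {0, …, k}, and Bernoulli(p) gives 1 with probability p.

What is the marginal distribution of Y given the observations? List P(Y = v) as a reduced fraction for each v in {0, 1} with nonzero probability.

P(Y=0) = 37/127, P(Y=1) = 90/127

Enumerate traces; 12 have nonzero weight after conditioning:
  (X=0, W=0, Y=1, Z=0) weight 108/1715
  (X=0, W=0, Y=1, Z=1) weight 27/1715
  (X=0, W=0, Y=1, Z=2) weight 54/1715
  (X=1, W=1, Y=0, Z=0) weight 1/70
  (X=1, W=1, Y=0, Z=1) weight 1/70
  (X=1, W=1, Y=0, Z=2) weight 1/70
  (X=2, W=0, Y=1, Z=0) weight 72/1715
  (X=2, W=0, Y=1, Z=1) weight 18/1715
  … 4 more
Group by Y:
  weight(Y=0) = 37/490
  weight(Y=1) = 9/49
Total weight = 37/490 + 9/49 = 127/490
P(Y=0 | obs) = 37/490 / 127/490 = 37/127
P(Y=1 | obs) = 9/49 / 127/490 = 90/127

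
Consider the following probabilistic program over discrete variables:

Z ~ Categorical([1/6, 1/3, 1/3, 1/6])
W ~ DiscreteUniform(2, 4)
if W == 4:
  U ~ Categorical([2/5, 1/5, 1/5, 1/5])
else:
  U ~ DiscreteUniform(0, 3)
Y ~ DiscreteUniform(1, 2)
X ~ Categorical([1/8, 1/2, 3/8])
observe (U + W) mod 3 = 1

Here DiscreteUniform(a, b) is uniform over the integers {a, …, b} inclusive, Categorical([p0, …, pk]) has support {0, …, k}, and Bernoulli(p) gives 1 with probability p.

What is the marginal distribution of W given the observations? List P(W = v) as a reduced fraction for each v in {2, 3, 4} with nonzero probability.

P(W=2) = 5/22, P(W=3) = 5/22, P(W=4) = 6/11

Enumerate traces; 96 have nonzero weight after conditioning:
  (Z=0, W=2, U=2, Y=1, X=0) weight 1/1152
  (Z=0, W=2, U=2, Y=1, X=1) weight 1/288
  (Z=0, W=2, U=2, Y=1, X=2) weight 1/384
  (Z=0, W=2, U=2, Y=2, X=0) weight 1/1152
  (Z=0, W=2, U=2, Y=2, X=1) weight 1/288
  (Z=0, W=2, U=2, Y=2, X=2) weight 1/384
  (Z=0, W=3, U=1, Y=1, X=0) weight 1/1152
  (Z=0, W=3, U=1, Y=1, X=1) weight 1/288
  (Z=0, W=4, U=0, Y=1, X=0) weight 1/720
  … 87 more
Group by W:
  weight(W=2) = 1/12
  weight(W=3) = 1/12
  weight(W=4) = 1/5
Total weight = 1/12 + 1/12 + 1/5 = 11/30
P(W=2 | obs) = 1/12 / 11/30 = 5/22
P(W=3 | obs) = 1/12 / 11/30 = 5/22
P(W=4 | obs) = 1/5 / 11/30 = 6/11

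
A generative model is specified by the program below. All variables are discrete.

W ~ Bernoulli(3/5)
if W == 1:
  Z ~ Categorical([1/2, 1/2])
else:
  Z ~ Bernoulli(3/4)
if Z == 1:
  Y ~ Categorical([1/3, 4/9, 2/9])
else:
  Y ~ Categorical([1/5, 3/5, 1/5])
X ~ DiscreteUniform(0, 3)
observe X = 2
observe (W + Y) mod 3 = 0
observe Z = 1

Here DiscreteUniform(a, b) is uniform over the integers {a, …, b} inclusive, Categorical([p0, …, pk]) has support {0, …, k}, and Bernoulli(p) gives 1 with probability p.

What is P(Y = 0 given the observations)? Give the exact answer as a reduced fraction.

P(Y = 0 | obs) = 3/5

Enumerate traces; 2 have nonzero weight after conditioning:
  (W=0, Z=1, Y=0, X=2) weight 1/40
  (W=1, Z=1, Y=2, X=2) weight 1/60
Group by Y:
  weight(Y=0) = 1/40
  weight(Y=2) = 1/60
Total weight = 1/40 + 1/60 = 1/24
P(Y=0 | obs) = 1/40 / 1/24 = 3/5
P(Y=2 | obs) = 1/60 / 1/24 = 2/5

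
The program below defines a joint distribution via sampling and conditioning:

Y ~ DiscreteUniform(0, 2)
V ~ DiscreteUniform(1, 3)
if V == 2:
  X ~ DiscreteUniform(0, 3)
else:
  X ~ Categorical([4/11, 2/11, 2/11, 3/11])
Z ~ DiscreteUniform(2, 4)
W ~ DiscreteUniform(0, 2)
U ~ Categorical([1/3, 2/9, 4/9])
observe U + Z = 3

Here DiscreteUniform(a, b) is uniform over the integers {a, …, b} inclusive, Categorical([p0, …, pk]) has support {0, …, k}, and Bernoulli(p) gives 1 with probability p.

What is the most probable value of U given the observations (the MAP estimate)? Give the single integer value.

argmax_v P(U = v | obs) = 0

Enumerate traces; 216 have nonzero weight after conditioning:
  (Y=0, V=1, X=0, Z=2, W=0, U=1) weight 8/8019
  (Y=0, V=1, X=0, Z=2, W=1, U=1) weight 8/8019
  (Y=0, V=1, X=0, Z=2, W=2, U=1) weight 8/8019
  (Y=0, V=1, X=0, Z=3, W=0, U=0) weight 4/2673
  (Y=0, V=1, X=0, Z=3, W=1, U=0) weight 4/2673
  (Y=0, V=1, X=0, Z=3, W=2, U=0) weight 4/2673
  (Y=0, V=1, X=1, Z=2, W=0, U=1) weight 4/8019
  (Y=0, V=1, X=1, Z=2, W=1, U=1) weight 4/8019
  … 208 more
Group by U:
  weight(U=0) = 1/9
  weight(U=1) = 2/27
Total weight = 1/9 + 2/27 = 5/27
P(U=0 | obs) = 1/9 / 5/27 = 3/5
P(U=1 | obs) = 2/27 / 5/27 = 2/5
argmax = 0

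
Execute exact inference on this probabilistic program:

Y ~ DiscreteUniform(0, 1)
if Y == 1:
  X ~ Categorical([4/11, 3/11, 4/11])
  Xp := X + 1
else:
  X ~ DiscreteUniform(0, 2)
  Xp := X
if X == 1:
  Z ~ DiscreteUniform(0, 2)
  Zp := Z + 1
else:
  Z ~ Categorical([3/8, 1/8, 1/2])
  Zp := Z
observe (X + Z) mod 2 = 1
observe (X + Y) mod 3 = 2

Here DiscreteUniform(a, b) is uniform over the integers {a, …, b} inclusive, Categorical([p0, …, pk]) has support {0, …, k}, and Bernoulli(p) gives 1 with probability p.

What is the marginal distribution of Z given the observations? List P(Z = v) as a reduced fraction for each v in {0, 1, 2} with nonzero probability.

Enumerate traces; 3 have nonzero weight after conditioning:
  (Y=0, X=2, Z=1) weight 1/48
  (Y=1, X=1, Z=0) weight 1/22
  (Y=1, X=1, Z=2) weight 1/22
Group by Z:
  weight(Z=0) = 1/22
  weight(Z=1) = 1/48
  weight(Z=2) = 1/22
Total weight = 1/22 + 1/48 + 1/22 = 59/528
P(Z=0 | obs) = 1/22 / 59/528 = 24/59
P(Z=1 | obs) = 1/48 / 59/528 = 11/59
P(Z=2 | obs) = 1/22 / 59/528 = 24/59

P(Z=0) = 24/59, P(Z=1) = 11/59, P(Z=2) = 24/59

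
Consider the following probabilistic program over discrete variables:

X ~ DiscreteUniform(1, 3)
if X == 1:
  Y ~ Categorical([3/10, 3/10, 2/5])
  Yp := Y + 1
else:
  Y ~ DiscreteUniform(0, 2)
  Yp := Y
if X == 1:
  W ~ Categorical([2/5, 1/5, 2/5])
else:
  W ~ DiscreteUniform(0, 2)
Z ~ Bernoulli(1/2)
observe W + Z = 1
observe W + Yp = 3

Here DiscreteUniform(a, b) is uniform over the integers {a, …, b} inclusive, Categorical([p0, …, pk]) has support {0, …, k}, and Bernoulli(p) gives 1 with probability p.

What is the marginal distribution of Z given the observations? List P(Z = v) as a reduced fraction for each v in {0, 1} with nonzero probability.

P(Z=0) = 127/199, P(Z=1) = 72/199

Enumerate traces; 4 have nonzero weight after conditioning:
  (X=1, Y=1, W=1, Z=0) weight 1/100
  (X=1, Y=2, W=0, Z=1) weight 2/75
  (X=2, Y=2, W=1, Z=0) weight 1/54
  (X=3, Y=2, W=1, Z=0) weight 1/54
Group by Z:
  weight(Z=0) = 127/2700
  weight(Z=1) = 2/75
Total weight = 127/2700 + 2/75 = 199/2700
P(Z=0 | obs) = 127/2700 / 199/2700 = 127/199
P(Z=1 | obs) = 2/75 / 199/2700 = 72/199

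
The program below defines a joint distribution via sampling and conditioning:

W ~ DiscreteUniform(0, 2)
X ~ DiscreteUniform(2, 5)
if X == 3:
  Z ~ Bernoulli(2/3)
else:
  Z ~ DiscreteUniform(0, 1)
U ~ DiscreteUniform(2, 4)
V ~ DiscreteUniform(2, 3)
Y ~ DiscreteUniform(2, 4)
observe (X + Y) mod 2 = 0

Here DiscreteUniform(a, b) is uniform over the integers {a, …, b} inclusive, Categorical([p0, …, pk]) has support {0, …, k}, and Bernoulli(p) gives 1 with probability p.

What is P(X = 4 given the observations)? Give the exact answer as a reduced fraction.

P(X = 4 | obs) = 1/3

Enumerate traces; 216 have nonzero weight after conditioning:
  (W=0, X=2, Z=0, U=2, V=2, Y=2) weight 1/432
  (W=0, X=2, Z=0, U=2, V=2, Y=4) weight 1/432
  (W=0, X=2, Z=0, U=2, V=3, Y=2) weight 1/432
  (W=0, X=2, Z=0, U=2, V=3, Y=4) weight 1/432
  (W=0, X=2, Z=0, U=3, V=2, Y=2) weight 1/432
  (W=0, X=2, Z=0, U=3, V=2, Y=4) weight 1/432
  (W=0, X=2, Z=0, U=3, V=3, Y=2) weight 1/432
  (W=0, X=2, Z=0, U=3, V=3, Y=4) weight 1/432
  (W=0, X=3, Z=0, U=2, V=2, Y=3) weight 1/648
  (W=0, X=4, Z=0, U=2, V=2, Y=2) weight 1/432
  … 206 more
Group by X:
  weight(X=2) = 1/6
  weight(X=3) = 1/12
  weight(X=4) = 1/6
  weight(X=5) = 1/12
Total weight = 1/6 + 1/12 + 1/6 + 1/12 = 1/2
P(X=2 | obs) = 1/6 / 1/2 = 1/3
P(X=3 | obs) = 1/12 / 1/2 = 1/6
P(X=4 | obs) = 1/6 / 1/2 = 1/3
P(X=5 | obs) = 1/12 / 1/2 = 1/6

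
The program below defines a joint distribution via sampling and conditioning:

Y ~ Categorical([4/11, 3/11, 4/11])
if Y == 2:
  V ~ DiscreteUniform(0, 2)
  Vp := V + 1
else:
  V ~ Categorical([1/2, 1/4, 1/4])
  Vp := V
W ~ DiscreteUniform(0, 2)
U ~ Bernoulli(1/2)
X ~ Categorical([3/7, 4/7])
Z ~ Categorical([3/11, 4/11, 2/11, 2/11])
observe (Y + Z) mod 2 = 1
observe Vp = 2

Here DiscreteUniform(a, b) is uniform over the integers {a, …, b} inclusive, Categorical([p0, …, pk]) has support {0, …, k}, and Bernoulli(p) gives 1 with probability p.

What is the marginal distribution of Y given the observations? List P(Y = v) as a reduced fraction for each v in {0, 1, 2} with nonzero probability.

P(Y=0) = 24/71, P(Y=1) = 15/71, P(Y=2) = 32/71

Enumerate traces; 72 have nonzero weight after conditioning:
  (Y=0, V=2, W=0, U=0, X=0, Z=1) weight 2/847
  (Y=0, V=2, W=0, U=0, X=0, Z=3) weight 1/847
  (Y=0, V=2, W=0, U=0, X=1, Z=1) weight 8/2541
  (Y=0, V=2, W=0, U=0, X=1, Z=3) weight 4/2541
  (Y=0, V=2, W=0, U=1, X=0, Z=1) weight 2/847
  (Y=0, V=2, W=0, U=1, X=0, Z=3) weight 1/847
  (Y=0, V=2, W=0, U=1, X=1, Z=1) weight 8/2541
  (Y=0, V=2, W=0, U=1, X=1, Z=3) weight 4/2541
  (Y=1, V=2, W=0, U=0, X=0, Z=0) weight 9/6776
  (Y=2, V=1, W=0, U=0, X=0, Z=1) weight 8/2541
  … 62 more
Group by Y:
  weight(Y=0) = 6/121
  weight(Y=1) = 15/484
  weight(Y=2) = 8/121
Total weight = 6/121 + 15/484 + 8/121 = 71/484
P(Y=0 | obs) = 6/121 / 71/484 = 24/71
P(Y=1 | obs) = 15/484 / 71/484 = 15/71
P(Y=2 | obs) = 8/121 / 71/484 = 32/71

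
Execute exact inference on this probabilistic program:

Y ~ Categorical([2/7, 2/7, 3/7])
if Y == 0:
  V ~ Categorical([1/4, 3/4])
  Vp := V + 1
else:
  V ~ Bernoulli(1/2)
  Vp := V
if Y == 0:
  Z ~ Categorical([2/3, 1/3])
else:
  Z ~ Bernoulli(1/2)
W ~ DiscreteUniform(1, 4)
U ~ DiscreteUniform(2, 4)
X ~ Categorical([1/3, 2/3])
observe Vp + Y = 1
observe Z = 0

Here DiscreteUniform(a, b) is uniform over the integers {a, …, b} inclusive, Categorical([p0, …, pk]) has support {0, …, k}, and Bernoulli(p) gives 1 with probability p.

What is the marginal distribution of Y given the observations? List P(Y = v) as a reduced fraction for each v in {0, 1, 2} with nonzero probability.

Enumerate traces; 48 have nonzero weight after conditioning:
  (Y=0, V=0, Z=0, W=1, U=2, X=0) weight 1/756
  (Y=0, V=0, Z=0, W=1, U=2, X=1) weight 1/378
  (Y=0, V=0, Z=0, W=1, U=3, X=0) weight 1/756
  (Y=0, V=0, Z=0, W=1, U=3, X=1) weight 1/378
  (Y=0, V=0, Z=0, W=1, U=4, X=0) weight 1/756
  (Y=0, V=0, Z=0, W=1, U=4, X=1) weight 1/378
  (Y=0, V=0, Z=0, W=2, U=2, X=0) weight 1/756
  (Y=0, V=0, Z=0, W=2, U=2, X=1) weight 1/378
  (Y=1, V=0, Z=0, W=1, U=2, X=0) weight 1/504
  … 39 more
Group by Y:
  weight(Y=0) = 1/21
  weight(Y=1) = 1/14
Total weight = 1/21 + 1/14 = 5/42
P(Y=0 | obs) = 1/21 / 5/42 = 2/5
P(Y=1 | obs) = 1/14 / 5/42 = 3/5

P(Y=0) = 2/5, P(Y=1) = 3/5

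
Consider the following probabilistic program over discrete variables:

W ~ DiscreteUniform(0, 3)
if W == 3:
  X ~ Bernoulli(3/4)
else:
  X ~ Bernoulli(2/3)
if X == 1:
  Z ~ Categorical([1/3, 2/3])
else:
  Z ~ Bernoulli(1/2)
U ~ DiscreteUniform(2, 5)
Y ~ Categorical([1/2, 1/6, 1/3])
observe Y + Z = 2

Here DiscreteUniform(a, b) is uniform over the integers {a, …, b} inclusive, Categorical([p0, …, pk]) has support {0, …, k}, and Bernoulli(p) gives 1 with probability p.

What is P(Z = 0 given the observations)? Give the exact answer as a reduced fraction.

Enumerate traces; 64 have nonzero weight after conditioning:
  (W=0, X=0, Z=0, U=2, Y=2) weight 1/288
  (W=0, X=0, Z=0, U=3, Y=2) weight 1/288
  (W=0, X=0, Z=0, U=4, Y=2) weight 1/288
  (W=0, X=0, Z=0, U=5, Y=2) weight 1/288
  (W=0, X=0, Z=1, U=2, Y=1) weight 1/576
  (W=0, X=0, Z=1, U=3, Y=1) weight 1/576
  (W=0, X=0, Z=1, U=4, Y=1) weight 1/576
  (W=0, X=0, Z=1, U=5, Y=1) weight 1/576
  … 56 more
Group by Z:
  weight(Z=0) = 37/288
  weight(Z=1) = 59/576
Total weight = 37/288 + 59/576 = 133/576
P(Z=0 | obs) = 37/288 / 133/576 = 74/133
P(Z=1 | obs) = 59/576 / 133/576 = 59/133

P(Z = 0 | obs) = 74/133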